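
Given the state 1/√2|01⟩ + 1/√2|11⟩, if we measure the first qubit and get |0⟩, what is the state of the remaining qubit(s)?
|1⟩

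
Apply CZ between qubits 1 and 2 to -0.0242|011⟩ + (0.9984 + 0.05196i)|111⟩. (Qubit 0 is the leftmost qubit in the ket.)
0.0242|011⟩ + (-0.9984 - 0.05196i)|111⟩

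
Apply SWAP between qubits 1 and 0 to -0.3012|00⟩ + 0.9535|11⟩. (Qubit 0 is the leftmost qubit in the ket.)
-0.3012|00⟩ + 0.9535|11⟩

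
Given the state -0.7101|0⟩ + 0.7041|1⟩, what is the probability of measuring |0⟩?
0.5042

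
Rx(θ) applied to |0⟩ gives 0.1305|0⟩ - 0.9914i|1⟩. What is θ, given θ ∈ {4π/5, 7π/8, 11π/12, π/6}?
11π/12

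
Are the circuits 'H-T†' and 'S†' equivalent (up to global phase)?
No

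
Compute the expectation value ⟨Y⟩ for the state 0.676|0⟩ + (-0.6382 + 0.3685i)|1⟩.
0.4982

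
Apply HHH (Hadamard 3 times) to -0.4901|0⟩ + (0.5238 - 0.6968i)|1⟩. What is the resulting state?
(0.02383 - 0.4927i)|0⟩ + (-0.7169 + 0.4927i)|1⟩

H² = I, so H^3 = H: a single Hadamard. With (a, b) = (-0.4901, (0.5238 - 0.6968i)), H gives ((a + b)/√2, (a − b)/√2) = ((0.02383 - 0.4927i), (-0.7169 + 0.4927i)).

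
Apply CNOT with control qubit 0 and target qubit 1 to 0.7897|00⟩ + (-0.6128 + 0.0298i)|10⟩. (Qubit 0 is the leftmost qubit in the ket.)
0.7897|00⟩ + (-0.6128 + 0.0298i)|11⟩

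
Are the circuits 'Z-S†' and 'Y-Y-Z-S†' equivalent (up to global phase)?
Yes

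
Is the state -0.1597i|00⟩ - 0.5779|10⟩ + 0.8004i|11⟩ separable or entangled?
Entangled

Writing the state as a|00⟩ + b|01⟩ + c|10⟩ + d|11⟩, it is a product state iff ad − bc = 0.
Here (a, b, c, d) = (-0.1597i, 0, -0.5779, 0.8004i): ad − bc = (-0.1597i)(0.8004i) − (0)(-0.5779) = 0.1278 ≠ 0, so the state is entangled.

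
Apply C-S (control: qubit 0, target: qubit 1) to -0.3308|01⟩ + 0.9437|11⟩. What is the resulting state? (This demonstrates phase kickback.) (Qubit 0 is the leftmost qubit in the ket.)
-0.3308|01⟩ + 0.9437i|11⟩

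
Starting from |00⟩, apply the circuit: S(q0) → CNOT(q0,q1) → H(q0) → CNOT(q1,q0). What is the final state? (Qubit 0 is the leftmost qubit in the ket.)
1/√2|00⟩ + 1/√2|10⟩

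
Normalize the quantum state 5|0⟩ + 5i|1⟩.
1/√2|0⟩ + (1/√2)i|1⟩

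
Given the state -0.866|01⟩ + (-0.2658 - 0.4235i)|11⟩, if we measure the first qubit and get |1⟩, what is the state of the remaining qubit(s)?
(-0.5316 - 0.847i)|1⟩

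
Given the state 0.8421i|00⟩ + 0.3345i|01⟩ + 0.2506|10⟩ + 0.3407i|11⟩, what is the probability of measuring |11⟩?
0.1161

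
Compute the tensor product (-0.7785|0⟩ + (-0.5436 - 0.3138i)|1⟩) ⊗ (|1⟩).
-0.7785|01⟩ + (-0.5436 - 0.3138i)|11⟩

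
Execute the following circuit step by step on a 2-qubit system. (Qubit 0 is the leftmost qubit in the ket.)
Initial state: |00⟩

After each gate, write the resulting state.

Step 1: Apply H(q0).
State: 1/√2|00⟩ + 1/√2|10⟩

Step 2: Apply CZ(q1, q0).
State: 1/√2|00⟩ + 1/√2|10⟩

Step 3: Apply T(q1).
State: 1/√2|00⟩ + 1/√2|10⟩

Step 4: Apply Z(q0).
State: 1/√2|00⟩ - 1/√2|10⟩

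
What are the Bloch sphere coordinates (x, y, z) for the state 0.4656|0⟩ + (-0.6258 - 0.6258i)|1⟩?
(-0.5827, -0.5827, -0.5665)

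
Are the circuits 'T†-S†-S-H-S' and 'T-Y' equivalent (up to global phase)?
No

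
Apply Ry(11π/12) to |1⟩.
-0.9914|0⟩ + 0.1305|1⟩

Ry(11π/12) = [[cos(θ/2), −sin(θ/2)], [sin(θ/2), cos(θ/2)]]; θ = 11π/12, cos(θ/2) ≈ 0.130526, sin(θ/2) ≈ 0.991445.
With a = amp(|0⟩) = 0 and b = amp(|1⟩) = 1:
new amp(|0⟩) = (0.130526)·a + (-0.991445)·b = -0.9914
new amp(|1⟩) = (0.991445)·a + (0.130526)·b = 0.1305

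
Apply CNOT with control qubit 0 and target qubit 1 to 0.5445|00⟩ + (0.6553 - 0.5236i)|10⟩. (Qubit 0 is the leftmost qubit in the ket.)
0.5445|00⟩ + (0.6553 - 0.5236i)|11⟩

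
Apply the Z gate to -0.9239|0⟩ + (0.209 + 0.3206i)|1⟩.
-0.9239|0⟩ + (-0.209 - 0.3206i)|1⟩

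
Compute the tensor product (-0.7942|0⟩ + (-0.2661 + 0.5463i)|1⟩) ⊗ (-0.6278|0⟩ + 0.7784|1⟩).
0.4986|00⟩ - 0.6182|01⟩ + (0.1671 - 0.343i)|10⟩ + (-0.2071 + 0.4252i)|11⟩

amp(|b₁b₂…⟩) = product of the factor amplitudes for bits b₁, b₂, …; only kets whose every factor amplitude is nonzero survive.
|00⟩: (-0.7942)(-0.6278) = 0.4986
|01⟩: (-0.7942)(0.7784) = -0.6182
|10⟩: (-0.2661 + 0.5463i)(-0.6278) = (0.1671 - 0.343i)
|11⟩: (-0.2661 + 0.5463i)(0.7784) = (-0.2071 + 0.4252i)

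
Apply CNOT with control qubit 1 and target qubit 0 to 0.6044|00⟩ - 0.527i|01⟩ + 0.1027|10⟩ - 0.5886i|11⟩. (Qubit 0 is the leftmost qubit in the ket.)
0.6044|00⟩ - 0.5886i|01⟩ + 0.1027|10⟩ - 0.527i|11⟩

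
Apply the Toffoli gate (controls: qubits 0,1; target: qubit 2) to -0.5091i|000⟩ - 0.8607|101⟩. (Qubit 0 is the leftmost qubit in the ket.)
-0.5091i|000⟩ - 0.8607|101⟩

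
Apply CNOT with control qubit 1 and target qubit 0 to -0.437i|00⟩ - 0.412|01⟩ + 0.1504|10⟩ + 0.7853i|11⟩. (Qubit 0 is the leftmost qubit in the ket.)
-0.437i|00⟩ + 0.7853i|01⟩ + 0.1504|10⟩ - 0.412|11⟩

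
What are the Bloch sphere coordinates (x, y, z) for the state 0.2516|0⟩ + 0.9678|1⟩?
(0.487, 0, -0.8733)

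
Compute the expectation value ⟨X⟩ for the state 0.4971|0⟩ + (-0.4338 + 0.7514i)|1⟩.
-0.4313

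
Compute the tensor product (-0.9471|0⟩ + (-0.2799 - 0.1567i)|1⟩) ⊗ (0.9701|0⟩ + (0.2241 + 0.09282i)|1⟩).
-0.9188|00⟩ + (-0.2122 - 0.08791i)|01⟩ + (-0.2715 - 0.152i)|10⟩ + (-0.04818 - 0.0611i)|11⟩

amp(|b₁b₂…⟩) = product of the factor amplitudes for bits b₁, b₂, …; only kets whose every factor amplitude is nonzero survive.
|00⟩: (-0.9471)(0.9701) = -0.9188
|01⟩: (-0.9471)(0.2241 + 0.09282i) = (-0.2122 - 0.08791i)
|10⟩: (-0.2799 - 0.1567i)(0.9701) = (-0.2715 - 0.152i)
|11⟩: (-0.2799 - 0.1567i)(0.2241 + 0.09282i) = (-0.04818 - 0.0611i)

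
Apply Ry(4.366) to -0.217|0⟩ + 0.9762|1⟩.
-0.6742|0⟩ - 0.7386|1⟩

Ry(4.366) = [[cos(θ/2), −sin(θ/2)], [sin(θ/2), cos(θ/2)]]; θ = 4.366, cos(θ/2) ≈ -0.574672, sin(θ/2) ≈ 0.818384.
With a = amp(|0⟩) = -0.217 and b = amp(|1⟩) = 0.9762:
new amp(|0⟩) = (-0.574672)·a + (-0.818384)·b = -0.6742
new amp(|1⟩) = (0.818384)·a + (-0.574672)·b = -0.7386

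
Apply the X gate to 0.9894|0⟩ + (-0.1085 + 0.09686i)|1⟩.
(-0.1085 + 0.09686i)|0⟩ + 0.9894|1⟩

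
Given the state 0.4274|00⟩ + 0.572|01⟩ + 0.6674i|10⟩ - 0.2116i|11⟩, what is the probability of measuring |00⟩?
0.1827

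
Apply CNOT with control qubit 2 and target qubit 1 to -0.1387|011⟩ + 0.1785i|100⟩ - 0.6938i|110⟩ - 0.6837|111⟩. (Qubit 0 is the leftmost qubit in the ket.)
-0.1387|001⟩ + 0.1785i|100⟩ - 0.6837|101⟩ - 0.6938i|110⟩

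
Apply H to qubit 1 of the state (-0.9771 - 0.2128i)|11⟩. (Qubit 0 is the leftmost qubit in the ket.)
(-0.6909 - 0.1505i)|10⟩ + (0.6909 + 0.1505i)|11⟩

H on qubit 1 mixes each pair of kets that differ only in qubit 1: amplitudes (a, b) of (|…0…⟩, |…1…⟩) become ((a + b)/√2, (a − b)/√2). Kets absent from the input have amplitude 0.
(|10⟩, |11⟩): (a, b) = (0, (-0.9771 - 0.2128i)) → ((-0.6909 - 0.1505i), (0.6909 + 0.1505i))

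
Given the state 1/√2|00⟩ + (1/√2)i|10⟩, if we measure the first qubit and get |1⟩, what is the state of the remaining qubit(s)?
i|0⟩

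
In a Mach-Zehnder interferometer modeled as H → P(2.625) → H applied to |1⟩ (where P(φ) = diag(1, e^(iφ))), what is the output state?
(0.9348 - 0.247i)|0⟩ + (0.06525 + 0.247i)|1⟩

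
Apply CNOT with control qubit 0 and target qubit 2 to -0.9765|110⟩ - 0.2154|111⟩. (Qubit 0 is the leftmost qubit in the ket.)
-0.2154|110⟩ - 0.9765|111⟩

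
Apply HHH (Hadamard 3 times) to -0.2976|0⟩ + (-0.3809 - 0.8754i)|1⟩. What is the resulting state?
(-0.4798 - 0.619i)|0⟩ + (0.0589 + 0.619i)|1⟩

H² = I, so H^3 = H: a single Hadamard. With (a, b) = (-0.2976, (-0.3809 - 0.8754i)), H gives ((a + b)/√2, (a − b)/√2) = ((-0.4798 - 0.619i), (0.0589 + 0.619i)).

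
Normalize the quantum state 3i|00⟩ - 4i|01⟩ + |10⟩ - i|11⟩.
(1/√3)i|00⟩ - 0.7698i|01⟩ + 0.1925|10⟩ - 0.1925i|11⟩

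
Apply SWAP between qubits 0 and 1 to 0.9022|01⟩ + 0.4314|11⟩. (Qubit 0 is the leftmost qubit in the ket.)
0.9022|10⟩ + 0.4314|11⟩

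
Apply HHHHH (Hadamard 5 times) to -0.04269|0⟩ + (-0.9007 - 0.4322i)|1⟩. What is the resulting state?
(-0.6671 - 0.3056i)|0⟩ + (0.6067 + 0.3056i)|1⟩

H² = I, so H^5 = H: a single Hadamard. With (a, b) = (-0.04269, (-0.9007 - 0.4322i)), H gives ((a + b)/√2, (a − b)/√2) = ((-0.6671 - 0.3056i), (0.6067 + 0.3056i)).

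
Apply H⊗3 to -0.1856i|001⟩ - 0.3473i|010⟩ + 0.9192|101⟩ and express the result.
(0.325 - 0.1884i)|000⟩ + (-0.325 - 0.05717i)|001⟩ + (0.325 + 0.05717i)|010⟩ + (-0.325 + 0.1884i)|011⟩ + (-0.325 - 0.1884i)|100⟩ + (0.325 - 0.05717i)|101⟩ + (-0.325 + 0.05717i)|110⟩ + (0.325 + 0.1884i)|111⟩

H⊗3 gives amp(|y⟩) = (1/2√2) Σ_x (−1)^(x·y) amp(|x⟩), where x·y is the number of positions in which both x and y have a 1.
|000⟩: (-0.1856i - 0.3473i + 0.9192)/(2√2) = (0.325 - 0.1884i)
|001⟩: (0.1856i - 0.3473i - 0.9192)/(2√2) = (-0.325 - 0.05717i)
|010⟩: (-0.1856i + 0.3473i + 0.9192)/(2√2) = (0.325 + 0.05717i)
|011⟩: (0.1856i + 0.3473i - 0.9192)/(2√2) = (-0.325 + 0.1884i)
|100⟩: (-0.1856i - 0.3473i - 0.9192)/(2√2) = (-0.325 - 0.1884i)
|101⟩: (0.1856i - 0.3473i + 0.9192)/(2√2) = (0.325 - 0.05717i)
|110⟩: (-0.1856i + 0.3473i - 0.9192)/(2√2) = (-0.325 + 0.05717i)
|111⟩: (0.1856i + 0.3473i + 0.9192)/(2√2) = (0.325 + 0.1884i)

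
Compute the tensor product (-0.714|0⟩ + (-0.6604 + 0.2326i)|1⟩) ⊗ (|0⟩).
-0.714|00⟩ + (-0.6604 + 0.2326i)|10⟩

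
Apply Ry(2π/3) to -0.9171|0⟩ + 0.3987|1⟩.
-0.8038|0⟩ - 0.5949|1⟩

Ry(2π/3) = [[cos(θ/2), −sin(θ/2)], [sin(θ/2), cos(θ/2)]]; θ = 2π/3, cos(θ/2) ≈ 0.5, sin(θ/2) ≈ 0.866025.
With a = amp(|0⟩) = -0.9171 and b = amp(|1⟩) = 0.3987:
new amp(|0⟩) = (0.5)·a + (-0.866025)·b = -0.8038
new amp(|1⟩) = (0.866025)·a + (0.5)·b = -0.5949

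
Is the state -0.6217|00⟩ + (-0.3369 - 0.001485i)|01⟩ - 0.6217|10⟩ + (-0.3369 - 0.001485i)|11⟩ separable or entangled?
Separable

Writing the state as a|00⟩ + b|01⟩ + c|10⟩ + d|11⟩, it is a product state iff ad − bc = 0.
Here (a, b, c, d) = (-0.6217, (-0.3369 - 0.001485i), -0.6217, (-0.3369 - 0.001485i)): ad − bc = (-0.6217)(-0.3369 - 0.001485i) − (-0.3369 - 0.001485i)(-0.6217) = 0, so the state is separable.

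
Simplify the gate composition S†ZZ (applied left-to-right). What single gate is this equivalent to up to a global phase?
S†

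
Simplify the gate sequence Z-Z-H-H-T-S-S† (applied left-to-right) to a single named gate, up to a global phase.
T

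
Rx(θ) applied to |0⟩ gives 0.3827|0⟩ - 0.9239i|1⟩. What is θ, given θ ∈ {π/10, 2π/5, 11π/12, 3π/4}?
3π/4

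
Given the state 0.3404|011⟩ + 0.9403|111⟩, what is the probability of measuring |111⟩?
0.8842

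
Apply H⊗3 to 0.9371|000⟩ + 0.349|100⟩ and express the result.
0.4547|000⟩ + 0.4547|001⟩ + 0.4547|010⟩ + 0.4547|011⟩ + 0.2079|100⟩ + 0.2079|101⟩ + 0.2079|110⟩ + 0.2079|111⟩

H⊗3 gives amp(|y⟩) = (1/2√2) Σ_x (−1)^(x·y) amp(|x⟩), where x·y is the number of positions in which both x and y have a 1.
|000⟩: (0.9371 + 0.349)/(2√2) = 0.4547
|001⟩: (0.9371 + 0.349)/(2√2) = 0.4547
|010⟩: (0.9371 + 0.349)/(2√2) = 0.4547
|011⟩: (0.9371 + 0.349)/(2√2) = 0.4547
|100⟩: (0.9371 - 0.349)/(2√2) = 0.2079
|101⟩: (0.9371 - 0.349)/(2√2) = 0.2079
|110⟩: (0.9371 - 0.349)/(2√2) = 0.2079
|111⟩: (0.9371 - 0.349)/(2√2) = 0.2079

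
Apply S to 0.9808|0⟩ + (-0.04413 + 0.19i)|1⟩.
0.9808|0⟩ + (-0.19 - 0.04413i)|1⟩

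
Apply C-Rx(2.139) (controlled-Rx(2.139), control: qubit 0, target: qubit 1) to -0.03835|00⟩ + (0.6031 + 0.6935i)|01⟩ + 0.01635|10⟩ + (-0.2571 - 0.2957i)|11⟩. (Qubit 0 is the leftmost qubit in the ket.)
-0.03835|00⟩ + (0.6031 + 0.6935i)|01⟩ + (-0.2515 + 0.2255i)|10⟩ + (-0.1236 - 0.1564i)|11⟩

C-Rx(2.139) leaves the control-|0⟩ kets |00⟩, |01⟩ unchanged and applies Rx(2.139) to qubit 1 on the control-|1⟩ pair (|10⟩, |11⟩).
Rx(2.139) = [[cos(θ/2), −i·sin(θ/2)], [−i·sin(θ/2), cos(θ/2)]]; θ = 2.139, cos(θ/2) ≈ 0.480563, sin(θ/2) ≈ 0.87696.
With a = amp(|10⟩) = 0.01635 and b = amp(|11⟩) = (-0.2571 - 0.2957i):
new amp(|10⟩) = (0.480563)·a + (-0.87696i)·b = (-0.2515 + 0.2255i)
new amp(|11⟩) = (-0.87696i)·a + (0.480563)·b = (-0.1236 - 0.1564i)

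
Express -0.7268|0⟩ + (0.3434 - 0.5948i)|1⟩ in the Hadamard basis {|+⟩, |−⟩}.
(-0.2711 - 0.4206i)|+⟩ + (-0.7567 + 0.4206i)|−⟩

With |ψ⟩ = α|0⟩ + β|1⟩, the Hadamard-basis coefficients are ⟨+|ψ⟩ = (α + β)/√2 and ⟨−|ψ⟩ = (α − β)/√2.
Here α = -0.7268, β = (0.3434 - 0.5948i): (α + β)/√2 = (-0.2711 - 0.4206i), (α − β)/√2 = (-0.7567 + 0.4206i).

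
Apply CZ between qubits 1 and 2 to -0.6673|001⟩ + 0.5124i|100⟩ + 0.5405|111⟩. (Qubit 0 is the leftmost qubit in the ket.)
-0.6673|001⟩ + 0.5124i|100⟩ - 0.5405|111⟩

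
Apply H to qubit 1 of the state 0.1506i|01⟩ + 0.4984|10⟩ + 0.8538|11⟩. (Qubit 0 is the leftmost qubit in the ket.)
0.1065i|00⟩ - 0.1065i|01⟩ + 0.9561|10⟩ - 0.2513|11⟩

H on qubit 1 mixes each pair of kets that differ only in qubit 1: amplitudes (a, b) of (|…0…⟩, |…1…⟩) become ((a + b)/√2, (a − b)/√2). Kets absent from the input have amplitude 0.
(|00⟩, |01⟩): (a, b) = (0, 0.1506i) → (0.1065i, -0.1065i)
(|10⟩, |11⟩): (a, b) = (0.4984, 0.8538) → (0.9561, -0.2513)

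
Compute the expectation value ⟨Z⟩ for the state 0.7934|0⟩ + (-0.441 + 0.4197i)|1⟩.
0.2589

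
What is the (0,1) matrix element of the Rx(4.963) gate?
-0.6132i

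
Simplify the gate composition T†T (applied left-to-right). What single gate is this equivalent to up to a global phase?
I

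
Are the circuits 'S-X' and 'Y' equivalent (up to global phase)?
No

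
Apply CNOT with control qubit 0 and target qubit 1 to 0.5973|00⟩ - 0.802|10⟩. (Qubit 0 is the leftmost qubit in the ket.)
0.5973|00⟩ - 0.802|11⟩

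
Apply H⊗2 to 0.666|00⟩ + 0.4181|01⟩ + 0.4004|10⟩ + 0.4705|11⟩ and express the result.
0.9775|00⟩ + 0.0889|01⟩ + 0.1066|10⟩ + 0.159|11⟩

H⊗2 gives amp(|y⟩) = (1/2) Σ_x (−1)^(x·y) amp(|x⟩), where x·y is the number of positions in which both x and y have a 1.
|00⟩: (0.666 + 0.4181 + 0.4004 + 0.4705)/2 = 0.9775
|01⟩: (0.666 - 0.4181 + 0.4004 - 0.4705)/2 = 0.0889
|10⟩: (0.666 + 0.4181 - 0.4004 - 0.4705)/2 = 0.1066
|11⟩: (0.666 - 0.4181 - 0.4004 + 0.4705)/2 = 0.159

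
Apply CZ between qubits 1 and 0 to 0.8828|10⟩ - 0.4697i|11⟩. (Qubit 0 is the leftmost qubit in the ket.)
0.8828|10⟩ + 0.4697i|11⟩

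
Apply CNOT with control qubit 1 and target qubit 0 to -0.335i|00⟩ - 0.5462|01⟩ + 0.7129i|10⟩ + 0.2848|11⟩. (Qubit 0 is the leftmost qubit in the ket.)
-0.335i|00⟩ + 0.2848|01⟩ + 0.7129i|10⟩ - 0.5462|11⟩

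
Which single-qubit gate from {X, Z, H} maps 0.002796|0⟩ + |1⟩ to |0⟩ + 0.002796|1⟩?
X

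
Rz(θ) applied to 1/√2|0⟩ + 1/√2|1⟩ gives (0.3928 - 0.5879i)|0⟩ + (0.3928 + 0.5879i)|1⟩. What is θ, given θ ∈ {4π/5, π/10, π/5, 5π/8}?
5π/8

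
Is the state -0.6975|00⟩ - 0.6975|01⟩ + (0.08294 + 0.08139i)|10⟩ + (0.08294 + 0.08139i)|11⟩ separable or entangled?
Separable

Writing the state as a|00⟩ + b|01⟩ + c|10⟩ + d|11⟩, it is a product state iff ad − bc = 0.
Here (a, b, c, d) = (-0.6975, -0.6975, (0.08294 + 0.08139i), (0.08294 + 0.08139i)): ad − bc = (-0.6975)(0.08294 + 0.08139i) − (-0.6975)(0.08294 + 0.08139i) = 0, so the state is separable.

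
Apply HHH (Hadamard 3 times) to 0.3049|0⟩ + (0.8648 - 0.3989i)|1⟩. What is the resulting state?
(0.8271 - 0.2821i)|0⟩ + (-0.3959 + 0.2821i)|1⟩

H² = I, so H^3 = H: a single Hadamard. With (a, b) = (0.3049, (0.8648 - 0.3989i)), H gives ((a + b)/√2, (a − b)/√2) = ((0.8271 - 0.2821i), (-0.3959 + 0.2821i)).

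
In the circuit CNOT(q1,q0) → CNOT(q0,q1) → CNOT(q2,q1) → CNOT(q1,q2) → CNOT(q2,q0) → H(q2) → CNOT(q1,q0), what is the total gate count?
7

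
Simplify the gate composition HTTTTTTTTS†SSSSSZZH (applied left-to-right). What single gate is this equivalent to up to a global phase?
I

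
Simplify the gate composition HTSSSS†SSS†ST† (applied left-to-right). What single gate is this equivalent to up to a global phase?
H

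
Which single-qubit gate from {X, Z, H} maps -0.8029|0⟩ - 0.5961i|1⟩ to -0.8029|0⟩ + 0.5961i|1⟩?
Z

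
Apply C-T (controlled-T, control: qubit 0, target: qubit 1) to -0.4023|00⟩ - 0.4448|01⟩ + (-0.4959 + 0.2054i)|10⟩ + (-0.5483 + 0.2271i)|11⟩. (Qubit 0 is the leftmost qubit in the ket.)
-0.4023|00⟩ - 0.4448|01⟩ + (-0.4959 + 0.2054i)|10⟩ + (-0.5483 - 0.2271i)|11⟩

C-T leaves the control-|0⟩ kets |00⟩, |01⟩ unchanged and applies T to qubit 1 on the control-|1⟩ pair (|10⟩, |11⟩).
T = [[1, 0], [0, (1/√2 + (1/√2)i)]].
With a = amp(|10⟩) = (-0.4959 + 0.2054i) and b = amp(|11⟩) = (-0.5483 + 0.2271i):
new amp(|10⟩) = (1)·a = (-0.4959 + 0.2054i)
new amp(|11⟩) = (1/√2 + (1/√2)i)·b = (-0.5483 - 0.2271i)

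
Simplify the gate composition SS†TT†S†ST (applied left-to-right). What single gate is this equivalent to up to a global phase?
T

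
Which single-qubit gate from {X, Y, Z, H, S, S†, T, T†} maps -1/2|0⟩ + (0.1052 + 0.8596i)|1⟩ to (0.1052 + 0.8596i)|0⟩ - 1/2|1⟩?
X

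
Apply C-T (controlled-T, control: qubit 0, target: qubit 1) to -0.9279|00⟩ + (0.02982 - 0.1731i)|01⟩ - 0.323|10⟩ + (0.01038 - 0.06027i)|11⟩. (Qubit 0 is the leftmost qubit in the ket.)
-0.9279|00⟩ + (0.02982 - 0.1731i)|01⟩ - 0.323|10⟩ + (0.04996 - 0.03528i)|11⟩

C-T leaves the control-|0⟩ kets |00⟩, |01⟩ unchanged and applies T to qubit 1 on the control-|1⟩ pair (|10⟩, |11⟩).
T = [[1, 0], [0, (1/√2 + (1/√2)i)]].
With a = amp(|10⟩) = -0.323 and b = amp(|11⟩) = (0.01038 - 0.06027i):
new amp(|10⟩) = (1)·a = -0.323
new amp(|11⟩) = (1/√2 + (1/√2)i)·b = (0.04996 - 0.03528i)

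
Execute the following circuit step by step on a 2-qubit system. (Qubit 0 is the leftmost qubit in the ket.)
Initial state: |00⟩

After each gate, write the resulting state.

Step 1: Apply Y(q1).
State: i|01⟩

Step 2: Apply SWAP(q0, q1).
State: i|10⟩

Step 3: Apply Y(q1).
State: -|11⟩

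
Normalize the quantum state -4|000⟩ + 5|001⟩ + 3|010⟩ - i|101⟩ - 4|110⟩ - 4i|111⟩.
-0.4391|000⟩ + 0.5488|001⟩ + 0.3293|010⟩ - 0.1098i|101⟩ - 0.4391|110⟩ - 0.4391i|111⟩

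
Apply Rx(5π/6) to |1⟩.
-0.9659i|0⟩ + 0.2588|1⟩

Rx(5π/6) = [[cos(θ/2), −i·sin(θ/2)], [−i·sin(θ/2), cos(θ/2)]]; θ = 5π/6, cos(θ/2) ≈ 0.258819, sin(θ/2) ≈ 0.965926.
With a = amp(|0⟩) = 0 and b = amp(|1⟩) = 1:
new amp(|0⟩) = (0.258819)·a + (-0.965926i)·b = -0.9659i
new amp(|1⟩) = (-0.965926i)·a + (0.258819)·b = 0.2588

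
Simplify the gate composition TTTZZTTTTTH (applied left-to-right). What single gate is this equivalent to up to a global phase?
H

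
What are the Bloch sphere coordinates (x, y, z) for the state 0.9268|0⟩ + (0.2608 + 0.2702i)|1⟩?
(0.4834, 0.5008, 0.7179)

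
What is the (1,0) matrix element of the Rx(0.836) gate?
-0.4059i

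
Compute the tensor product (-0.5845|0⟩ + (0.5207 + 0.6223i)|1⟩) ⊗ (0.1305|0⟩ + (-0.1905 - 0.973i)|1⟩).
-0.07628|00⟩ + (0.1113 + 0.5687i)|01⟩ + (0.06795 + 0.08121i)|10⟩ + (0.5063 - 0.6252i)|11⟩

amp(|b₁b₂…⟩) = product of the factor amplitudes for bits b₁, b₂, …; only kets whose every factor amplitude is nonzero survive.
|00⟩: (-0.5845)(0.1305) = -0.07628
|01⟩: (-0.5845)(-0.1905 - 0.973i) = (0.1113 + 0.5687i)
|10⟩: (0.5207 + 0.6223i)(0.1305) = (0.06795 + 0.08121i)
|11⟩: (0.5207 + 0.6223i)(-0.1905 - 0.973i) = (0.5063 - 0.6252i)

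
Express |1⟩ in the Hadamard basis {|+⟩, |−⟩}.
1/√2|+⟩ - 1/√2|−⟩

With |ψ⟩ = α|0⟩ + β|1⟩, the Hadamard-basis coefficients are ⟨+|ψ⟩ = (α + β)/√2 and ⟨−|ψ⟩ = (α − β)/√2.
Here α = 0, β = 1: (α + β)/√2 = 1/√2, (α − β)/√2 = -1/√2.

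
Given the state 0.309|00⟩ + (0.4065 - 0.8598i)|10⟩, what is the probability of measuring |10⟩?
0.9045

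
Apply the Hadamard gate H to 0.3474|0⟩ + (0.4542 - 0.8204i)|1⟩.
(0.5668 - 0.5801i)|0⟩ + (-0.07552 + 0.5801i)|1⟩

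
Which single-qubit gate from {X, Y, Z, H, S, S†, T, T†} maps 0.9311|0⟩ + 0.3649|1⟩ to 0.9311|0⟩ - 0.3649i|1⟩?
S†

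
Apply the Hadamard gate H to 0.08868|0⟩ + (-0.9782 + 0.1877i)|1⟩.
(-0.629 + 0.1327i)|0⟩ + (0.7544 - 0.1327i)|1⟩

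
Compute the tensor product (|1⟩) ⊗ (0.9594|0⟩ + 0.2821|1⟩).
0.9594|10⟩ + 0.2821|11⟩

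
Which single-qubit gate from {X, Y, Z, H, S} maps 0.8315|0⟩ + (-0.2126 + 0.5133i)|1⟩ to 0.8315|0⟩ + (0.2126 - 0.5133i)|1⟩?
Z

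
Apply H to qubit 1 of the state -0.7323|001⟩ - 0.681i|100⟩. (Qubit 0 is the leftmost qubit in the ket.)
-0.5178|001⟩ - 0.5178|011⟩ - 0.4815i|100⟩ - 0.4815i|110⟩

H on qubit 1 mixes each pair of kets that differ only in qubit 1: amplitudes (a, b) of (|…0…⟩, |…1…⟩) become ((a + b)/√2, (a − b)/√2). Kets absent from the input have amplitude 0.
(|001⟩, |011⟩): (a, b) = (-0.7323, 0) → (-0.5178, -0.5178)
(|100⟩, |110⟩): (a, b) = (-0.681i, 0) → (-0.4815i, -0.4815i)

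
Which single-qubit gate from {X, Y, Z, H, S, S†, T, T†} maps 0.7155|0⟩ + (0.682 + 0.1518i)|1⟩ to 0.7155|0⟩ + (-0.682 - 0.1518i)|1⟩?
Z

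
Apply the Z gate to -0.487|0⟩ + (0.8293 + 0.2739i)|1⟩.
-0.487|0⟩ + (-0.8293 - 0.2739i)|1⟩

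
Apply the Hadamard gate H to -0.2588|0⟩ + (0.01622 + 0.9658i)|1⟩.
(-0.1715 + 0.6829i)|0⟩ + (-0.1945 - 0.6829i)|1⟩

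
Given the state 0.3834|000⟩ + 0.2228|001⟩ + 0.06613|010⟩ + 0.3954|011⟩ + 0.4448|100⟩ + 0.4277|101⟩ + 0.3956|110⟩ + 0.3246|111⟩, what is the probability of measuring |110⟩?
0.1565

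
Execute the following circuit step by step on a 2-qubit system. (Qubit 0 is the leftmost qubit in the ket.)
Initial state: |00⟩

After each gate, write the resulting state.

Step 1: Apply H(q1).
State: 1/√2|00⟩ + 1/√2|01⟩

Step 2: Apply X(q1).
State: 1/√2|00⟩ + 1/√2|01⟩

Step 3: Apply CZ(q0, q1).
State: 1/√2|00⟩ + 1/√2|01⟩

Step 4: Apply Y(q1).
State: -(1/√2)i|00⟩ + (1/√2)i|01⟩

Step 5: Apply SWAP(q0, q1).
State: -(1/√2)i|00⟩ + (1/√2)i|10⟩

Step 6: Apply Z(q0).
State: -(1/√2)i|00⟩ - (1/√2)i|10⟩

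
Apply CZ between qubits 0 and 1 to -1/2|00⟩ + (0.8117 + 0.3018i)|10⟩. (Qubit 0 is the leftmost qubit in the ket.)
-1/2|00⟩ + (0.8117 + 0.3018i)|10⟩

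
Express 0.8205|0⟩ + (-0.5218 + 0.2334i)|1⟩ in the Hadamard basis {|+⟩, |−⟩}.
(0.2112 + 0.165i)|+⟩ + (0.9491 - 0.165i)|−⟩

With |ψ⟩ = α|0⟩ + β|1⟩, the Hadamard-basis coefficients are ⟨+|ψ⟩ = (α + β)/√2 and ⟨−|ψ⟩ = (α − β)/√2.
Here α = 0.8205, β = (-0.5218 + 0.2334i): (α + β)/√2 = (0.2112 + 0.165i), (α − β)/√2 = (0.9491 - 0.165i).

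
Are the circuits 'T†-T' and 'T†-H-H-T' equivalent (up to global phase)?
Yes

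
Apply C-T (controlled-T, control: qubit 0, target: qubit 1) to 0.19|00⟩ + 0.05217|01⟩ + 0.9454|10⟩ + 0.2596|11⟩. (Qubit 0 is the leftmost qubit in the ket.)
0.19|00⟩ + 0.05217|01⟩ + 0.9454|10⟩ + (0.1836 + 0.1836i)|11⟩

C-T leaves the control-|0⟩ kets |00⟩, |01⟩ unchanged and applies T to qubit 1 on the control-|1⟩ pair (|10⟩, |11⟩).
T = [[1, 0], [0, (1/√2 + (1/√2)i)]].
With a = amp(|10⟩) = 0.9454 and b = amp(|11⟩) = 0.2596:
new amp(|10⟩) = (1)·a = 0.9454
new amp(|11⟩) = (1/√2 + (1/√2)i)·b = (0.1836 + 0.1836i)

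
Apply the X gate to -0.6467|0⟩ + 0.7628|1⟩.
0.7628|0⟩ - 0.6467|1⟩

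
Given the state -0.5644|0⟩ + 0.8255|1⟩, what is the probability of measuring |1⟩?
0.6815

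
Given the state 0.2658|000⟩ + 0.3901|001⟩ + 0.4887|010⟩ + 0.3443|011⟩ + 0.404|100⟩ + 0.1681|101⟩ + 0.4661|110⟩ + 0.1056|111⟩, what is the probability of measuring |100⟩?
0.1632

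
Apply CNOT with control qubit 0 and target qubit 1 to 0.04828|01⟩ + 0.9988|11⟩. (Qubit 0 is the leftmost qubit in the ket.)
0.04828|01⟩ + 0.9988|10⟩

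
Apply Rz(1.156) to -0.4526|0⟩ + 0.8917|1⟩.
(-0.3791 + 0.2473i)|0⟩ + (0.7468 + 0.4872i)|1⟩

Rz(1.156) = [[e^(−iθ/2), 0], [0, e^(iθ/2)]] with e^(±iθ/2) = cos(θ/2) ± i·sin(θ/2); θ = 1.156, cos(θ/2) ≈ 0.837557, sin(θ/2) ≈ 0.54635.
With a = amp(|0⟩) = -0.4526 and b = amp(|1⟩) = 0.8917:
new amp(|0⟩) = (0.837557 - 0.54635i)·a = (-0.3791 + 0.2473i)
new amp(|1⟩) = (0.837557 + 0.54635i)·b = (0.7468 + 0.4872i)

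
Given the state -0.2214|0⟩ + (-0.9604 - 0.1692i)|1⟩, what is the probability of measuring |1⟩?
0.951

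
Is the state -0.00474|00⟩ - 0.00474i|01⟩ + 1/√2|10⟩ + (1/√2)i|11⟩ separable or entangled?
Separable

Writing the state as a|00⟩ + b|01⟩ + c|10⟩ + d|11⟩, it is a product state iff ad − bc = 0.
Here (a, b, c, d) = (-0.00474, -0.00474i, 1/√2, (1/√2)i): ad − bc = (-0.00474)((1/√2)i) − (-0.00474i)(1/√2) = 0, so the state is separable.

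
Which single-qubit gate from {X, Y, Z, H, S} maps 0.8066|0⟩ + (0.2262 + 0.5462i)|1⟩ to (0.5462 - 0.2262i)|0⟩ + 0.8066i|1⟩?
Y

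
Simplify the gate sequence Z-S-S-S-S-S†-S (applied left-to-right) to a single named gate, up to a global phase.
Z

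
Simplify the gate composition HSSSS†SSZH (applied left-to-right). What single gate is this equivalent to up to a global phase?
X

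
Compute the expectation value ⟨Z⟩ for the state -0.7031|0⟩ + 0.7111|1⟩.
-0.01131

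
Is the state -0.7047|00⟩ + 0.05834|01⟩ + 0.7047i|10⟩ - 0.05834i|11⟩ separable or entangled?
Separable

Writing the state as a|00⟩ + b|01⟩ + c|10⟩ + d|11⟩, it is a product state iff ad − bc = 0.
Here (a, b, c, d) = (-0.7047, 0.05834, 0.7047i, -0.05834i): ad − bc = (-0.7047)(-0.05834i) − (0.05834)(0.7047i) = 0, so the state is separable.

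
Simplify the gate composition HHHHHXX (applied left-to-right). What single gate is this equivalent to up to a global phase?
H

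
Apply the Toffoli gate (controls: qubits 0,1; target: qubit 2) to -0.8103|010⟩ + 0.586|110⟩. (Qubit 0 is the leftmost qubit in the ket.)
-0.8103|010⟩ + 0.586|111⟩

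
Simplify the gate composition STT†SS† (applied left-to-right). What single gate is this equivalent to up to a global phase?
S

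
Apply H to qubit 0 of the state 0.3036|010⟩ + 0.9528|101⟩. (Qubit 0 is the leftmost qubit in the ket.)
0.6737|001⟩ + 0.2147|010⟩ - 0.6737|101⟩ + 0.2147|110⟩

H on qubit 0 mixes each pair of kets that differ only in qubit 0: amplitudes (a, b) of (|…0…⟩, |…1…⟩) become ((a + b)/√2, (a − b)/√2). Kets absent from the input have amplitude 0.
(|001⟩, |101⟩): (a, b) = (0, 0.9528) → (0.6737, -0.6737)
(|010⟩, |110⟩): (a, b) = (0.3036, 0) → (0.2147, 0.2147)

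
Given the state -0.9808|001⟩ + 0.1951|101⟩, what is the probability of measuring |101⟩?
0.03806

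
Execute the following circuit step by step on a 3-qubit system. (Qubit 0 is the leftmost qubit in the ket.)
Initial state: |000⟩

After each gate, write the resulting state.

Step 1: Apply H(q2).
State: 1/√2|000⟩ + 1/√2|001⟩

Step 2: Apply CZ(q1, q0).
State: 1/√2|000⟩ + 1/√2|001⟩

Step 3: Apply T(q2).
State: 1/√2|000⟩ + (1/2 + (1/2)i)|001⟩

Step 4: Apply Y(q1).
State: (1/√2)i|010⟩ + (-1/2 + (1/2)i)|011⟩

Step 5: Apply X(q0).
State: (1/√2)i|110⟩ + (-1/2 + (1/2)i)|111⟩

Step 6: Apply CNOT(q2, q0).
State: (-1/2 + (1/2)i)|011⟩ + (1/√2)i|110⟩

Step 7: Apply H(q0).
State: (1/2)i|010⟩ + (-1/√8 + (1/√8)i)|011⟩ - (1/2)i|110⟩ + (-1/√8 + (1/√8)i)|111⟩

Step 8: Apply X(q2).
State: (-1/√8 + (1/√8)i)|010⟩ + (1/2)i|011⟩ + (-1/√8 + (1/√8)i)|110⟩ - (1/2)i|111⟩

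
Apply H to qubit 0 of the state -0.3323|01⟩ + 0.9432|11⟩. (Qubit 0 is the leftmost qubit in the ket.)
0.432|01⟩ - 0.9019|11⟩

H on qubit 0 mixes each pair of kets that differ only in qubit 0: amplitudes (a, b) of (|…0…⟩, |…1…⟩) become ((a + b)/√2, (a − b)/√2). Kets absent from the input have amplitude 0.
(|01⟩, |11⟩): (a, b) = (-0.3323, 0.9432) → (0.432, -0.9019)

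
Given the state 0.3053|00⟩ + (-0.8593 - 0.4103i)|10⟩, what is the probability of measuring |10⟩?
0.9067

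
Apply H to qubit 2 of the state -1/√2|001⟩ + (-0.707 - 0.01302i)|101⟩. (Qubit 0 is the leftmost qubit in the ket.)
-1/2|000⟩ + 1/2|001⟩ + (-0.4999 - 0.009207i)|100⟩ + (0.4999 + 0.009207i)|101⟩

H on qubit 2 mixes each pair of kets that differ only in qubit 2: amplitudes (a, b) of (|…0…⟩, |…1…⟩) become ((a + b)/√2, (a − b)/√2). Kets absent from the input have amplitude 0.
(|000⟩, |001⟩): (a, b) = (0, -1/√2) → (-1/2, 1/2)
(|100⟩, |101⟩): (a, b) = (0, (-0.707 - 0.01302i)) → ((-0.4999 - 0.009207i), (0.4999 + 0.009207i))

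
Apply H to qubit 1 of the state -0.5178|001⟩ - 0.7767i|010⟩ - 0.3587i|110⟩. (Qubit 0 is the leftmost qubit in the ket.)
-0.5492i|000⟩ - 0.3661|001⟩ + 0.5492i|010⟩ - 0.3661|011⟩ - 0.2536i|100⟩ + 0.2536i|110⟩

H on qubit 1 mixes each pair of kets that differ only in qubit 1: amplitudes (a, b) of (|…0…⟩, |…1…⟩) become ((a + b)/√2, (a − b)/√2). Kets absent from the input have amplitude 0.
(|000⟩, |010⟩): (a, b) = (0, -0.7767i) → (-0.5492i, 0.5492i)
(|001⟩, |011⟩): (a, b) = (-0.5178, 0) → (-0.3661, -0.3661)
(|100⟩, |110⟩): (a, b) = (0, -0.3587i) → (-0.2536i, 0.2536i)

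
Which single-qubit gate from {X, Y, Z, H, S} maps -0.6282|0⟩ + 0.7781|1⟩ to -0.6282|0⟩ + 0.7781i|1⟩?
S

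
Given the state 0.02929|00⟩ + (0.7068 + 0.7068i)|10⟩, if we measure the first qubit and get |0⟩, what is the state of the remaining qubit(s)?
|0⟩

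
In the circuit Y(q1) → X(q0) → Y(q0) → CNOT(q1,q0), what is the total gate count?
4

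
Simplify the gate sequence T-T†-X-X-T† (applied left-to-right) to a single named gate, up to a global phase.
T†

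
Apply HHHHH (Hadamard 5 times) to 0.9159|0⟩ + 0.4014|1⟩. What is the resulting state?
0.9315|0⟩ + 0.3638|1⟩

H² = I, so H^5 = H: a single Hadamard. With (a, b) = (0.9159, 0.4014), H gives ((a + b)/√2, (a − b)/√2) = (0.9315, 0.3638).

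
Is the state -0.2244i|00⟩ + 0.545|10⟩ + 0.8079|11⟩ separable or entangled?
Entangled

Writing the state as a|00⟩ + b|01⟩ + c|10⟩ + d|11⟩, it is a product state iff ad − bc = 0.
Here (a, b, c, d) = (-0.2244i, 0, 0.545, 0.8079): ad − bc = (-0.2244i)(0.8079) − (0)(0.545) = -0.1813i ≠ 0, so the state is entangled.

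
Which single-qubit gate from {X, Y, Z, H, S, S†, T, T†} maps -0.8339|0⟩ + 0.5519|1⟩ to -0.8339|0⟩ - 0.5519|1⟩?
Z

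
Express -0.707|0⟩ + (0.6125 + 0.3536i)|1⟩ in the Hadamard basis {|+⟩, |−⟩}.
(-0.06682 + 0.25i)|+⟩ + (-0.933 - 0.25i)|−⟩

With |ψ⟩ = α|0⟩ + β|1⟩, the Hadamard-basis coefficients are ⟨+|ψ⟩ = (α + β)/√2 and ⟨−|ψ⟩ = (α − β)/√2.
Here α = -0.707, β = (0.6125 + 0.3536i): (α + β)/√2 = (-0.06682 + 0.25i), (α − β)/√2 = (-0.933 - 0.25i).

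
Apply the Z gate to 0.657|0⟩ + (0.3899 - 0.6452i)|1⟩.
0.657|0⟩ + (-0.3899 + 0.6452i)|1⟩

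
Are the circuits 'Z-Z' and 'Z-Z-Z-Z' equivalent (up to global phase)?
Yes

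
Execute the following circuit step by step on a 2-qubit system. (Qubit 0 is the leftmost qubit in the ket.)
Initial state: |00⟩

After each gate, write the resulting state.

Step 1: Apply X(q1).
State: |01⟩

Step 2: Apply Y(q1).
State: -i|00⟩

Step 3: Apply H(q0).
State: -(1/√2)i|00⟩ - (1/√2)i|10⟩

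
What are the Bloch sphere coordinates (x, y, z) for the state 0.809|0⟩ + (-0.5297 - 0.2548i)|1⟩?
(-0.8571, -0.4123, 0.309)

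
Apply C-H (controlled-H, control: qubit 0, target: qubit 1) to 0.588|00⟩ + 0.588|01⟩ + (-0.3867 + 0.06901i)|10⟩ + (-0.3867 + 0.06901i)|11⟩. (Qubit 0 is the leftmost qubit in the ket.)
0.588|00⟩ + 0.588|01⟩ + (-0.5469 + 0.09759i)|10⟩

C-H leaves the control-|0⟩ kets |00⟩, |01⟩ unchanged and applies H to qubit 1 on the control-|1⟩ pair (|10⟩, |11⟩).
H = [[1/√2, 1/√2], [1/√2, -1/√2]].
With a = amp(|10⟩) = (-0.3867 + 0.06901i) and b = amp(|11⟩) = (-0.3867 + 0.06901i):
new amp(|10⟩) = (1/√2)·a + (1/√2)·b = (-0.5469 + 0.09759i)
new amp(|11⟩) = (1/√2)·a + (-1/√2)·b = 0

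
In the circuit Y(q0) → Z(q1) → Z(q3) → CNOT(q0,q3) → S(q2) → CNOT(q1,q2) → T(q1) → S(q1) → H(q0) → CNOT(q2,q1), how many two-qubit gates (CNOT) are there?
3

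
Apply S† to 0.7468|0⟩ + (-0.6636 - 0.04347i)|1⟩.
0.7468|0⟩ + (-0.04347 + 0.6636i)|1⟩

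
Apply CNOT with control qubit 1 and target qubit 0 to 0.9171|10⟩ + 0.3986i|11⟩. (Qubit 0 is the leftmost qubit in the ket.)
0.3986i|01⟩ + 0.9171|10⟩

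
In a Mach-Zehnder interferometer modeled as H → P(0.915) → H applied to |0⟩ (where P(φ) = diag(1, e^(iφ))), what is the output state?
(0.8049 + 0.3963i)|0⟩ + (0.1951 - 0.3963i)|1⟩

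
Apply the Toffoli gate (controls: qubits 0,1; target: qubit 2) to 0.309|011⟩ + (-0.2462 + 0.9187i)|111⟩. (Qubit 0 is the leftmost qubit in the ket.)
0.309|011⟩ + (-0.2462 + 0.9187i)|110⟩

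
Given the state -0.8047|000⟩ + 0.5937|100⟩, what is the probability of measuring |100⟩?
0.3525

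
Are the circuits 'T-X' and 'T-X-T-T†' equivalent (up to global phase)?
Yes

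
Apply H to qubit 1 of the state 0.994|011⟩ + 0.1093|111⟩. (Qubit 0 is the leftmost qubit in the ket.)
0.7029|001⟩ - 0.7029|011⟩ + 0.07729|101⟩ - 0.07729|111⟩

H on qubit 1 mixes each pair of kets that differ only in qubit 1: amplitudes (a, b) of (|…0…⟩, |…1…⟩) become ((a + b)/√2, (a − b)/√2). Kets absent from the input have amplitude 0.
(|001⟩, |011⟩): (a, b) = (0, 0.994) → (0.7029, -0.7029)
(|101⟩, |111⟩): (a, b) = (0, 0.1093) → (0.07729, -0.07729)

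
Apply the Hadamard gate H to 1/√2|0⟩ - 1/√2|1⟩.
|1⟩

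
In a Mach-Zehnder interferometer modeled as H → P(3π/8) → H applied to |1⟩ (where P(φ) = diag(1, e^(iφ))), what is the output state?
(0.3087 - 0.4619i)|0⟩ + (0.6913 + 0.4619i)|1⟩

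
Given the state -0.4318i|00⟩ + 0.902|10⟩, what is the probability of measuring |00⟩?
0.1865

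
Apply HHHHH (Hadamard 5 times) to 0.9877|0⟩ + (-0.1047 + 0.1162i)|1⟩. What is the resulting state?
(0.6244 + 0.08217i)|0⟩ + (0.7724 - 0.08217i)|1⟩

H² = I, so H^5 = H: a single Hadamard. With (a, b) = (0.9877, (-0.1047 + 0.1162i)), H gives ((a + b)/√2, (a − b)/√2) = ((0.6244 + 0.08217i), (0.7724 - 0.08217i)).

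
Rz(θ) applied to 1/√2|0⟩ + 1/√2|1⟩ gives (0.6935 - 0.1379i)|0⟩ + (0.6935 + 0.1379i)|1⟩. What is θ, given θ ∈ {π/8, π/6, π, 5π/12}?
π/8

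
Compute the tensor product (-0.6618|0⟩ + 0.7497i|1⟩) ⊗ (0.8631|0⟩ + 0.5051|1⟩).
-0.5712|00⟩ - 0.3343|01⟩ + 0.6471i|10⟩ + 0.3787i|11⟩

amp(|b₁b₂…⟩) = product of the factor amplitudes for bits b₁, b₂, …; only kets whose every factor amplitude is nonzero survive.
|00⟩: (-0.6618)(0.8631) = -0.5712
|01⟩: (-0.6618)(0.5051) = -0.3343
|10⟩: (0.7497i)(0.8631) = 0.6471i
|11⟩: (0.7497i)(0.5051) = 0.3787i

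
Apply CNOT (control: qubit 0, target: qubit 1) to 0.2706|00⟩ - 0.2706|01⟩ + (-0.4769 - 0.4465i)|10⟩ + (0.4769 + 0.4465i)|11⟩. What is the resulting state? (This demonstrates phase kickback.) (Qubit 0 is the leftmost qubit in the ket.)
0.2706|00⟩ - 0.2706|01⟩ + (0.4769 + 0.4465i)|10⟩ + (-0.4769 - 0.4465i)|11⟩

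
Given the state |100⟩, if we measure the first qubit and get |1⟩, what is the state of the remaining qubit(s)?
|00⟩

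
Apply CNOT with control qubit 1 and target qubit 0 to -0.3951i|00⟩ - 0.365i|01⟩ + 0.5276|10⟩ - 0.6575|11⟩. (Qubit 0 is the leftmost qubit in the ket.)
-0.3951i|00⟩ - 0.6575|01⟩ + 0.5276|10⟩ - 0.365i|11⟩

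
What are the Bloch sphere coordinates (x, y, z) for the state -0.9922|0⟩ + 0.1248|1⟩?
(-0.2477, 0, 0.9689)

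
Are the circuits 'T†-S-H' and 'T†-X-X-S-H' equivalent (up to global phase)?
Yes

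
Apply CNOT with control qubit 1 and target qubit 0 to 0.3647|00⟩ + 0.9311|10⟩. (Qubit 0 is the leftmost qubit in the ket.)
0.3647|00⟩ + 0.9311|10⟩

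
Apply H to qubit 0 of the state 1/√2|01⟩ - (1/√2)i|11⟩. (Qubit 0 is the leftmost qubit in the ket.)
(1/2 - (1/2)i)|01⟩ + (1/2 + (1/2)i)|11⟩

H on qubit 0 mixes each pair of kets that differ only in qubit 0: amplitudes (a, b) of (|…0…⟩, |…1…⟩) become ((a + b)/√2, (a − b)/√2). Kets absent from the input have amplitude 0.
(|01⟩, |11⟩): (a, b) = (1/√2, -(1/√2)i) → ((1/2 - (1/2)i), (1/2 + (1/2)i))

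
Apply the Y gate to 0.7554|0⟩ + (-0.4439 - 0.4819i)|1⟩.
(-0.4819 + 0.4439i)|0⟩ + 0.7554i|1⟩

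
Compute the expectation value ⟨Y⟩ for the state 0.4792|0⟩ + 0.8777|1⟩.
0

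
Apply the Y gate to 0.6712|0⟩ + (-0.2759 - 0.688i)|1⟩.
(-0.688 + 0.2759i)|0⟩ + 0.6712i|1⟩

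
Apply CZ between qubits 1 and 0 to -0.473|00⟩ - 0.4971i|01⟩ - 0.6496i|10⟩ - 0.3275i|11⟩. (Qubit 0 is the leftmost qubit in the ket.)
-0.473|00⟩ - 0.4971i|01⟩ - 0.6496i|10⟩ + 0.3275i|11⟩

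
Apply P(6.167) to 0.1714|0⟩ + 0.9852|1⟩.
0.1714|0⟩ + (0.9786 - 0.1142i)|1⟩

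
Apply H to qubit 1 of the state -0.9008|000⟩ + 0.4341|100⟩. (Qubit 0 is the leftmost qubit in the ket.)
-0.637|000⟩ - 0.637|010⟩ + 0.307|100⟩ + 0.307|110⟩

H on qubit 1 mixes each pair of kets that differ only in qubit 1: amplitudes (a, b) of (|…0…⟩, |…1…⟩) become ((a + b)/√2, (a − b)/√2). Kets absent from the input have amplitude 0.
(|000⟩, |010⟩): (a, b) = (-0.9008, 0) → (-0.637, -0.637)
(|100⟩, |110⟩): (a, b) = (0.4341, 0) → (0.307, 0.307)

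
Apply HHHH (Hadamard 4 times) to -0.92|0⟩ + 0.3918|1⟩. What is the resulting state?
-0.92|0⟩ + 0.3918|1⟩

H² = I, so an even number of Hadamards cancels: H^4 = I and the state is unchanged.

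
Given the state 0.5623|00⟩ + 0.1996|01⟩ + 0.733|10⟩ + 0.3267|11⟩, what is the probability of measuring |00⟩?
0.3162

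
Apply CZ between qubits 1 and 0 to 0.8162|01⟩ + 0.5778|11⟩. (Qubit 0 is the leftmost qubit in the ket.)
0.8162|01⟩ - 0.5778|11⟩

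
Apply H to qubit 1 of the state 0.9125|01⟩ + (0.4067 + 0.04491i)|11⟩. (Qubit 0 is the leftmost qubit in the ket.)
0.6452|00⟩ - 0.6452|01⟩ + (0.2876 + 0.03176i)|10⟩ + (-0.2876 - 0.03176i)|11⟩

H on qubit 1 mixes each pair of kets that differ only in qubit 1: amplitudes (a, b) of (|…0…⟩, |…1…⟩) become ((a + b)/√2, (a − b)/√2). Kets absent from the input have amplitude 0.
(|00⟩, |01⟩): (a, b) = (0, 0.9125) → (0.6452, -0.6452)
(|10⟩, |11⟩): (a, b) = (0, (0.4067 + 0.04491i)) → ((0.2876 + 0.03176i), (-0.2876 - 0.03176i))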